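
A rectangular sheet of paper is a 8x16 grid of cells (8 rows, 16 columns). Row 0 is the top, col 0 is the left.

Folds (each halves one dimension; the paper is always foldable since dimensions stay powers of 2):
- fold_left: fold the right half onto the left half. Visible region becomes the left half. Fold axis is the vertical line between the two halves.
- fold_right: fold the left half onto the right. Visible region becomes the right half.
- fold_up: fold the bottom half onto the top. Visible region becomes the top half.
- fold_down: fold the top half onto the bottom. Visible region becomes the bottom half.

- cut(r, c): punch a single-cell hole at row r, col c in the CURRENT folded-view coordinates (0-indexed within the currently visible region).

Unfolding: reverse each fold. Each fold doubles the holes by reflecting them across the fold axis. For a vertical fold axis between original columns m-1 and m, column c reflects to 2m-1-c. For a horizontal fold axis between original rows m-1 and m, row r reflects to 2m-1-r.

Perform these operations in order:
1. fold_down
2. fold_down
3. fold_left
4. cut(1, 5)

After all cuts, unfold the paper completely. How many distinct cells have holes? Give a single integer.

Answer: 8

Derivation:
Op 1 fold_down: fold axis h@4; visible region now rows[4,8) x cols[0,16) = 4x16
Op 2 fold_down: fold axis h@6; visible region now rows[6,8) x cols[0,16) = 2x16
Op 3 fold_left: fold axis v@8; visible region now rows[6,8) x cols[0,8) = 2x8
Op 4 cut(1, 5): punch at orig (7,5); cuts so far [(7, 5)]; region rows[6,8) x cols[0,8) = 2x8
Unfold 1 (reflect across v@8): 2 holes -> [(7, 5), (7, 10)]
Unfold 2 (reflect across h@6): 4 holes -> [(4, 5), (4, 10), (7, 5), (7, 10)]
Unfold 3 (reflect across h@4): 8 holes -> [(0, 5), (0, 10), (3, 5), (3, 10), (4, 5), (4, 10), (7, 5), (7, 10)]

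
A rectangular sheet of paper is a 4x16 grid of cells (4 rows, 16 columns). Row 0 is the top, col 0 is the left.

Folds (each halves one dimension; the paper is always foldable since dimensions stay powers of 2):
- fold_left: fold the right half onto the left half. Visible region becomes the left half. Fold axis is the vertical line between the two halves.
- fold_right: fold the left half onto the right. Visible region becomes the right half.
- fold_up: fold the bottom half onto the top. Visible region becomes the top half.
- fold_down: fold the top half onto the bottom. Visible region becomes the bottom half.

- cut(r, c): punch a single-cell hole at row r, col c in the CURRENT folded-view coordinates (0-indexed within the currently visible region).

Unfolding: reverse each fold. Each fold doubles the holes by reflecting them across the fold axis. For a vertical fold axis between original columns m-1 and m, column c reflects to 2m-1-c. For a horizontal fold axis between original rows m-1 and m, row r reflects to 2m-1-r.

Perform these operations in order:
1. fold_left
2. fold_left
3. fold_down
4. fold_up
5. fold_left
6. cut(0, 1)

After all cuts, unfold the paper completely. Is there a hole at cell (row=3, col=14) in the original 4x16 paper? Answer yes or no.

Op 1 fold_left: fold axis v@8; visible region now rows[0,4) x cols[0,8) = 4x8
Op 2 fold_left: fold axis v@4; visible region now rows[0,4) x cols[0,4) = 4x4
Op 3 fold_down: fold axis h@2; visible region now rows[2,4) x cols[0,4) = 2x4
Op 4 fold_up: fold axis h@3; visible region now rows[2,3) x cols[0,4) = 1x4
Op 5 fold_left: fold axis v@2; visible region now rows[2,3) x cols[0,2) = 1x2
Op 6 cut(0, 1): punch at orig (2,1); cuts so far [(2, 1)]; region rows[2,3) x cols[0,2) = 1x2
Unfold 1 (reflect across v@2): 2 holes -> [(2, 1), (2, 2)]
Unfold 2 (reflect across h@3): 4 holes -> [(2, 1), (2, 2), (3, 1), (3, 2)]
Unfold 3 (reflect across h@2): 8 holes -> [(0, 1), (0, 2), (1, 1), (1, 2), (2, 1), (2, 2), (3, 1), (3, 2)]
Unfold 4 (reflect across v@4): 16 holes -> [(0, 1), (0, 2), (0, 5), (0, 6), (1, 1), (1, 2), (1, 5), (1, 6), (2, 1), (2, 2), (2, 5), (2, 6), (3, 1), (3, 2), (3, 5), (3, 6)]
Unfold 5 (reflect across v@8): 32 holes -> [(0, 1), (0, 2), (0, 5), (0, 6), (0, 9), (0, 10), (0, 13), (0, 14), (1, 1), (1, 2), (1, 5), (1, 6), (1, 9), (1, 10), (1, 13), (1, 14), (2, 1), (2, 2), (2, 5), (2, 6), (2, 9), (2, 10), (2, 13), (2, 14), (3, 1), (3, 2), (3, 5), (3, 6), (3, 9), (3, 10), (3, 13), (3, 14)]
Holes: [(0, 1), (0, 2), (0, 5), (0, 6), (0, 9), (0, 10), (0, 13), (0, 14), (1, 1), (1, 2), (1, 5), (1, 6), (1, 9), (1, 10), (1, 13), (1, 14), (2, 1), (2, 2), (2, 5), (2, 6), (2, 9), (2, 10), (2, 13), (2, 14), (3, 1), (3, 2), (3, 5), (3, 6), (3, 9), (3, 10), (3, 13), (3, 14)]

Answer: yes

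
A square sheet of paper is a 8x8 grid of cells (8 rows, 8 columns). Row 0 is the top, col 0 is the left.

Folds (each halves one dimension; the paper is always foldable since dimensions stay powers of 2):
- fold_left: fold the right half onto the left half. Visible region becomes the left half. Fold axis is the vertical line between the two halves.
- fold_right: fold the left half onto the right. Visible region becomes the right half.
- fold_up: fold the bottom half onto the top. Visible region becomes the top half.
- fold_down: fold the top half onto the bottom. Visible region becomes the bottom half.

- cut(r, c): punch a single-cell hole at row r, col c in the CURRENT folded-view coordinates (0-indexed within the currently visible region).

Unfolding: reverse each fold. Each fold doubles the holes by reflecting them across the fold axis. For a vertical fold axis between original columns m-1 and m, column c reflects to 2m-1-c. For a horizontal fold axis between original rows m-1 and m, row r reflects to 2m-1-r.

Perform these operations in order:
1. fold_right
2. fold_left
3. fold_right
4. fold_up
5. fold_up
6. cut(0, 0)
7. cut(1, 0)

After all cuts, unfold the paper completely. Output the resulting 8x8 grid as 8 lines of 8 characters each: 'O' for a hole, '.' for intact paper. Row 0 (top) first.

Answer: OOOOOOOO
OOOOOOOO
OOOOOOOO
OOOOOOOO
OOOOOOOO
OOOOOOOO
OOOOOOOO
OOOOOOOO

Derivation:
Op 1 fold_right: fold axis v@4; visible region now rows[0,8) x cols[4,8) = 8x4
Op 2 fold_left: fold axis v@6; visible region now rows[0,8) x cols[4,6) = 8x2
Op 3 fold_right: fold axis v@5; visible region now rows[0,8) x cols[5,6) = 8x1
Op 4 fold_up: fold axis h@4; visible region now rows[0,4) x cols[5,6) = 4x1
Op 5 fold_up: fold axis h@2; visible region now rows[0,2) x cols[5,6) = 2x1
Op 6 cut(0, 0): punch at orig (0,5); cuts so far [(0, 5)]; region rows[0,2) x cols[5,6) = 2x1
Op 7 cut(1, 0): punch at orig (1,5); cuts so far [(0, 5), (1, 5)]; region rows[0,2) x cols[5,6) = 2x1
Unfold 1 (reflect across h@2): 4 holes -> [(0, 5), (1, 5), (2, 5), (3, 5)]
Unfold 2 (reflect across h@4): 8 holes -> [(0, 5), (1, 5), (2, 5), (3, 5), (4, 5), (5, 5), (6, 5), (7, 5)]
Unfold 3 (reflect across v@5): 16 holes -> [(0, 4), (0, 5), (1, 4), (1, 5), (2, 4), (2, 5), (3, 4), (3, 5), (4, 4), (4, 5), (5, 4), (5, 5), (6, 4), (6, 5), (7, 4), (7, 5)]
Unfold 4 (reflect across v@6): 32 holes -> [(0, 4), (0, 5), (0, 6), (0, 7), (1, 4), (1, 5), (1, 6), (1, 7), (2, 4), (2, 5), (2, 6), (2, 7), (3, 4), (3, 5), (3, 6), (3, 7), (4, 4), (4, 5), (4, 6), (4, 7), (5, 4), (5, 5), (5, 6), (5, 7), (6, 4), (6, 5), (6, 6), (6, 7), (7, 4), (7, 5), (7, 6), (7, 7)]
Unfold 5 (reflect across v@4): 64 holes -> [(0, 0), (0, 1), (0, 2), (0, 3), (0, 4), (0, 5), (0, 6), (0, 7), (1, 0), (1, 1), (1, 2), (1, 3), (1, 4), (1, 5), (1, 6), (1, 7), (2, 0), (2, 1), (2, 2), (2, 3), (2, 4), (2, 5), (2, 6), (2, 7), (3, 0), (3, 1), (3, 2), (3, 3), (3, 4), (3, 5), (3, 6), (3, 7), (4, 0), (4, 1), (4, 2), (4, 3), (4, 4), (4, 5), (4, 6), (4, 7), (5, 0), (5, 1), (5, 2), (5, 3), (5, 4), (5, 5), (5, 6), (5, 7), (6, 0), (6, 1), (6, 2), (6, 3), (6, 4), (6, 5), (6, 6), (6, 7), (7, 0), (7, 1), (7, 2), (7, 3), (7, 4), (7, 5), (7, 6), (7, 7)]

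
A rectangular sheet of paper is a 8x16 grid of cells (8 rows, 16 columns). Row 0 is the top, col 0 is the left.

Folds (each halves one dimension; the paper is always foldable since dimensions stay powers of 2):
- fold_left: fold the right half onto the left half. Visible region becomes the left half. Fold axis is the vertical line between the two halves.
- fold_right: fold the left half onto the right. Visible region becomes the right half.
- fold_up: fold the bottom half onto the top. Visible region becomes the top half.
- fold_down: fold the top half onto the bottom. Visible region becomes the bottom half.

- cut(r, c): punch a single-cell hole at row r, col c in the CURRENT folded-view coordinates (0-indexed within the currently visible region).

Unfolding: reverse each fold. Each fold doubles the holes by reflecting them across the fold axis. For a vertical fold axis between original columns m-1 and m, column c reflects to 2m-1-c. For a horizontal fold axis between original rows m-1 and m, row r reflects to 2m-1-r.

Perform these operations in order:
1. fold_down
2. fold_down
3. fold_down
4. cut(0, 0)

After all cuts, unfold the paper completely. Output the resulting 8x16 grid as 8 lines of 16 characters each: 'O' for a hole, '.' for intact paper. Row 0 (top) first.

Op 1 fold_down: fold axis h@4; visible region now rows[4,8) x cols[0,16) = 4x16
Op 2 fold_down: fold axis h@6; visible region now rows[6,8) x cols[0,16) = 2x16
Op 3 fold_down: fold axis h@7; visible region now rows[7,8) x cols[0,16) = 1x16
Op 4 cut(0, 0): punch at orig (7,0); cuts so far [(7, 0)]; region rows[7,8) x cols[0,16) = 1x16
Unfold 1 (reflect across h@7): 2 holes -> [(6, 0), (7, 0)]
Unfold 2 (reflect across h@6): 4 holes -> [(4, 0), (5, 0), (6, 0), (7, 0)]
Unfold 3 (reflect across h@4): 8 holes -> [(0, 0), (1, 0), (2, 0), (3, 0), (4, 0), (5, 0), (6, 0), (7, 0)]

Answer: O...............
O...............
O...............
O...............
O...............
O...............
O...............
O...............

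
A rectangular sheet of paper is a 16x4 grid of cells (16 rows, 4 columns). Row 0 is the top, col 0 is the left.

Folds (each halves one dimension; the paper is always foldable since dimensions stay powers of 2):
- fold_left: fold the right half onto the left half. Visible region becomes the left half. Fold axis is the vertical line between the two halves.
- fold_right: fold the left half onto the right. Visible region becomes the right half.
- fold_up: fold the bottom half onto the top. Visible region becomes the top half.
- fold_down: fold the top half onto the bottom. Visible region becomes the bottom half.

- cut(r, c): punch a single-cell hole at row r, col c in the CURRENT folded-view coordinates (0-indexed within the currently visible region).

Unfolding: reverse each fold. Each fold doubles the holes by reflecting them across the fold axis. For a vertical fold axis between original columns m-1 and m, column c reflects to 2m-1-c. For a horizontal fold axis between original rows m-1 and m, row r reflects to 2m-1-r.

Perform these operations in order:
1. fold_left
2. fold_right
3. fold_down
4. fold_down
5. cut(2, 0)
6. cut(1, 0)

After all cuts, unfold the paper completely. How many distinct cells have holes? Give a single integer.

Answer: 32

Derivation:
Op 1 fold_left: fold axis v@2; visible region now rows[0,16) x cols[0,2) = 16x2
Op 2 fold_right: fold axis v@1; visible region now rows[0,16) x cols[1,2) = 16x1
Op 3 fold_down: fold axis h@8; visible region now rows[8,16) x cols[1,2) = 8x1
Op 4 fold_down: fold axis h@12; visible region now rows[12,16) x cols[1,2) = 4x1
Op 5 cut(2, 0): punch at orig (14,1); cuts so far [(14, 1)]; region rows[12,16) x cols[1,2) = 4x1
Op 6 cut(1, 0): punch at orig (13,1); cuts so far [(13, 1), (14, 1)]; region rows[12,16) x cols[1,2) = 4x1
Unfold 1 (reflect across h@12): 4 holes -> [(9, 1), (10, 1), (13, 1), (14, 1)]
Unfold 2 (reflect across h@8): 8 holes -> [(1, 1), (2, 1), (5, 1), (6, 1), (9, 1), (10, 1), (13, 1), (14, 1)]
Unfold 3 (reflect across v@1): 16 holes -> [(1, 0), (1, 1), (2, 0), (2, 1), (5, 0), (5, 1), (6, 0), (6, 1), (9, 0), (9, 1), (10, 0), (10, 1), (13, 0), (13, 1), (14, 0), (14, 1)]
Unfold 4 (reflect across v@2): 32 holes -> [(1, 0), (1, 1), (1, 2), (1, 3), (2, 0), (2, 1), (2, 2), (2, 3), (5, 0), (5, 1), (5, 2), (5, 3), (6, 0), (6, 1), (6, 2), (6, 3), (9, 0), (9, 1), (9, 2), (9, 3), (10, 0), (10, 1), (10, 2), (10, 3), (13, 0), (13, 1), (13, 2), (13, 3), (14, 0), (14, 1), (14, 2), (14, 3)]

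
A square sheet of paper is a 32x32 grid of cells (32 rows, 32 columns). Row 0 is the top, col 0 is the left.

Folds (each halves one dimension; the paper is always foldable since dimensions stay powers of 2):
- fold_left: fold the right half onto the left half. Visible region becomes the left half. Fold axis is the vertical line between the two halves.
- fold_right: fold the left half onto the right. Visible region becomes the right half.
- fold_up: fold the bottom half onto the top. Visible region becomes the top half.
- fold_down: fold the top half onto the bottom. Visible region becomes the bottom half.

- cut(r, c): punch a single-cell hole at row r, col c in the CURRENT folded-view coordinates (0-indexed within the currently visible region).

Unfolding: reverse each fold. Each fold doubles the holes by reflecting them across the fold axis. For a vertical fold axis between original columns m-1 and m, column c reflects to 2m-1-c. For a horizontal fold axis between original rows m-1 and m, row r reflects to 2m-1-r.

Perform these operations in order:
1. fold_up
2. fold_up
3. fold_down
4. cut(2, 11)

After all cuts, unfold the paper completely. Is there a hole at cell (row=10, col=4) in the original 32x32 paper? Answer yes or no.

Op 1 fold_up: fold axis h@16; visible region now rows[0,16) x cols[0,32) = 16x32
Op 2 fold_up: fold axis h@8; visible region now rows[0,8) x cols[0,32) = 8x32
Op 3 fold_down: fold axis h@4; visible region now rows[4,8) x cols[0,32) = 4x32
Op 4 cut(2, 11): punch at orig (6,11); cuts so far [(6, 11)]; region rows[4,8) x cols[0,32) = 4x32
Unfold 1 (reflect across h@4): 2 holes -> [(1, 11), (6, 11)]
Unfold 2 (reflect across h@8): 4 holes -> [(1, 11), (6, 11), (9, 11), (14, 11)]
Unfold 3 (reflect across h@16): 8 holes -> [(1, 11), (6, 11), (9, 11), (14, 11), (17, 11), (22, 11), (25, 11), (30, 11)]
Holes: [(1, 11), (6, 11), (9, 11), (14, 11), (17, 11), (22, 11), (25, 11), (30, 11)]

Answer: no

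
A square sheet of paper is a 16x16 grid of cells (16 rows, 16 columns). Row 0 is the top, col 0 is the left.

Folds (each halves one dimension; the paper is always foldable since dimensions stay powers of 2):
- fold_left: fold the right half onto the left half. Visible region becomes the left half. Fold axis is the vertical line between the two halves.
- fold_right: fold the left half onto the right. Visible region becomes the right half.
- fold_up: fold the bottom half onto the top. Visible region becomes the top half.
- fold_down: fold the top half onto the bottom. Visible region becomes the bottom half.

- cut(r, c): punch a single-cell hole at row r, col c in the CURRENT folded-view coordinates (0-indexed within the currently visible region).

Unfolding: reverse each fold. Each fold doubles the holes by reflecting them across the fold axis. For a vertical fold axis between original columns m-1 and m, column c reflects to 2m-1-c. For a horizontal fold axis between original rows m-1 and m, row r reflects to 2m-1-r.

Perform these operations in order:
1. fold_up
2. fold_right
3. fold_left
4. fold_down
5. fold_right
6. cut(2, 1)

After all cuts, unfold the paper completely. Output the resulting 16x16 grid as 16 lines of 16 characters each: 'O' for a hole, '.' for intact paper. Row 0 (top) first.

Answer: ................
O..OO..OO..OO..O
................
................
................
................
O..OO..OO..OO..O
................
................
O..OO..OO..OO..O
................
................
................
................
O..OO..OO..OO..O
................

Derivation:
Op 1 fold_up: fold axis h@8; visible region now rows[0,8) x cols[0,16) = 8x16
Op 2 fold_right: fold axis v@8; visible region now rows[0,8) x cols[8,16) = 8x8
Op 3 fold_left: fold axis v@12; visible region now rows[0,8) x cols[8,12) = 8x4
Op 4 fold_down: fold axis h@4; visible region now rows[4,8) x cols[8,12) = 4x4
Op 5 fold_right: fold axis v@10; visible region now rows[4,8) x cols[10,12) = 4x2
Op 6 cut(2, 1): punch at orig (6,11); cuts so far [(6, 11)]; region rows[4,8) x cols[10,12) = 4x2
Unfold 1 (reflect across v@10): 2 holes -> [(6, 8), (6, 11)]
Unfold 2 (reflect across h@4): 4 holes -> [(1, 8), (1, 11), (6, 8), (6, 11)]
Unfold 3 (reflect across v@12): 8 holes -> [(1, 8), (1, 11), (1, 12), (1, 15), (6, 8), (6, 11), (6, 12), (6, 15)]
Unfold 4 (reflect across v@8): 16 holes -> [(1, 0), (1, 3), (1, 4), (1, 7), (1, 8), (1, 11), (1, 12), (1, 15), (6, 0), (6, 3), (6, 4), (6, 7), (6, 8), (6, 11), (6, 12), (6, 15)]
Unfold 5 (reflect across h@8): 32 holes -> [(1, 0), (1, 3), (1, 4), (1, 7), (1, 8), (1, 11), (1, 12), (1, 15), (6, 0), (6, 3), (6, 4), (6, 7), (6, 8), (6, 11), (6, 12), (6, 15), (9, 0), (9, 3), (9, 4), (9, 7), (9, 8), (9, 11), (9, 12), (9, 15), (14, 0), (14, 3), (14, 4), (14, 7), (14, 8), (14, 11), (14, 12), (14, 15)]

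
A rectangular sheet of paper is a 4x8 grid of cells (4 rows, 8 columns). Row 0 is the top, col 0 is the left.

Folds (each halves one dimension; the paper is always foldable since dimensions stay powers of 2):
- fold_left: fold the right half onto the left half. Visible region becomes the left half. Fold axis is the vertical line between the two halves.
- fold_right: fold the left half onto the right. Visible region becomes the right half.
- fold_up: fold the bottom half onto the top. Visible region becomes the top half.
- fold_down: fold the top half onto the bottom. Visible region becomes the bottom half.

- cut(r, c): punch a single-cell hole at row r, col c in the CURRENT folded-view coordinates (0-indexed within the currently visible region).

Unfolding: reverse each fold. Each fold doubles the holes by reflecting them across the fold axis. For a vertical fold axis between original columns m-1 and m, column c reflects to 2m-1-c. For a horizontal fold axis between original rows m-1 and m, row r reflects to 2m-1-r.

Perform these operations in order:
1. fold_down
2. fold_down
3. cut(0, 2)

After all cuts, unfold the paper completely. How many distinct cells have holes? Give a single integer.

Op 1 fold_down: fold axis h@2; visible region now rows[2,4) x cols[0,8) = 2x8
Op 2 fold_down: fold axis h@3; visible region now rows[3,4) x cols[0,8) = 1x8
Op 3 cut(0, 2): punch at orig (3,2); cuts so far [(3, 2)]; region rows[3,4) x cols[0,8) = 1x8
Unfold 1 (reflect across h@3): 2 holes -> [(2, 2), (3, 2)]
Unfold 2 (reflect across h@2): 4 holes -> [(0, 2), (1, 2), (2, 2), (3, 2)]

Answer: 4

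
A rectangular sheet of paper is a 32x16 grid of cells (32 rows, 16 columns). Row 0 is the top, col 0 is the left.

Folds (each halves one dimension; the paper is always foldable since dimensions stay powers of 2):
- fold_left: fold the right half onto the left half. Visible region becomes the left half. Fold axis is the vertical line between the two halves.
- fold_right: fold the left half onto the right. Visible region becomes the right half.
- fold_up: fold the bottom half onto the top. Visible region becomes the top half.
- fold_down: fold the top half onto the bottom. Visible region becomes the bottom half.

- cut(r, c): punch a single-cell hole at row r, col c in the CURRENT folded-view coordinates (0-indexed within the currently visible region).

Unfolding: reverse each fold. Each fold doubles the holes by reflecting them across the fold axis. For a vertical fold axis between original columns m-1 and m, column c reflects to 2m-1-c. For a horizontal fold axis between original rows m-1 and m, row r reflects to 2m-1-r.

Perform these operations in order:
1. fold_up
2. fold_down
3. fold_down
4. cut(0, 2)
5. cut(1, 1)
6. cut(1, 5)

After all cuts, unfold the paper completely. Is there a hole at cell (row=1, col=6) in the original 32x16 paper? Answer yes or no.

Answer: no

Derivation:
Op 1 fold_up: fold axis h@16; visible region now rows[0,16) x cols[0,16) = 16x16
Op 2 fold_down: fold axis h@8; visible region now rows[8,16) x cols[0,16) = 8x16
Op 3 fold_down: fold axis h@12; visible region now rows[12,16) x cols[0,16) = 4x16
Op 4 cut(0, 2): punch at orig (12,2); cuts so far [(12, 2)]; region rows[12,16) x cols[0,16) = 4x16
Op 5 cut(1, 1): punch at orig (13,1); cuts so far [(12, 2), (13, 1)]; region rows[12,16) x cols[0,16) = 4x16
Op 6 cut(1, 5): punch at orig (13,5); cuts so far [(12, 2), (13, 1), (13, 5)]; region rows[12,16) x cols[0,16) = 4x16
Unfold 1 (reflect across h@12): 6 holes -> [(10, 1), (10, 5), (11, 2), (12, 2), (13, 1), (13, 5)]
Unfold 2 (reflect across h@8): 12 holes -> [(2, 1), (2, 5), (3, 2), (4, 2), (5, 1), (5, 5), (10, 1), (10, 5), (11, 2), (12, 2), (13, 1), (13, 5)]
Unfold 3 (reflect across h@16): 24 holes -> [(2, 1), (2, 5), (3, 2), (4, 2), (5, 1), (5, 5), (10, 1), (10, 5), (11, 2), (12, 2), (13, 1), (13, 5), (18, 1), (18, 5), (19, 2), (20, 2), (21, 1), (21, 5), (26, 1), (26, 5), (27, 2), (28, 2), (29, 1), (29, 5)]
Holes: [(2, 1), (2, 5), (3, 2), (4, 2), (5, 1), (5, 5), (10, 1), (10, 5), (11, 2), (12, 2), (13, 1), (13, 5), (18, 1), (18, 5), (19, 2), (20, 2), (21, 1), (21, 5), (26, 1), (26, 5), (27, 2), (28, 2), (29, 1), (29, 5)]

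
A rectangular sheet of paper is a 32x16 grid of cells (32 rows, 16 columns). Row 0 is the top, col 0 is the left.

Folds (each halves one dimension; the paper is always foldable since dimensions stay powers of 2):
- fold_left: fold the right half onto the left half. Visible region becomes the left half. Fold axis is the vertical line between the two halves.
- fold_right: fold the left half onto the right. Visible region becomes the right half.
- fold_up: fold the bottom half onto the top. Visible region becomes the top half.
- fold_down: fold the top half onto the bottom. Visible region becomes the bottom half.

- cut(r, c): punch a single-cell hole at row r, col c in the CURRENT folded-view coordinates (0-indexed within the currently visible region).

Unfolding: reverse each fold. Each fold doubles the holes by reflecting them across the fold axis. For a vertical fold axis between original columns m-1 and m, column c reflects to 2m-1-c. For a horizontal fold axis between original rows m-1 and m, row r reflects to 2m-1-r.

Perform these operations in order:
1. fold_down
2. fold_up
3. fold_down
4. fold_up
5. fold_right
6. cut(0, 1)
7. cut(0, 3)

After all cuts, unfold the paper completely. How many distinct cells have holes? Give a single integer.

Answer: 64

Derivation:
Op 1 fold_down: fold axis h@16; visible region now rows[16,32) x cols[0,16) = 16x16
Op 2 fold_up: fold axis h@24; visible region now rows[16,24) x cols[0,16) = 8x16
Op 3 fold_down: fold axis h@20; visible region now rows[20,24) x cols[0,16) = 4x16
Op 4 fold_up: fold axis h@22; visible region now rows[20,22) x cols[0,16) = 2x16
Op 5 fold_right: fold axis v@8; visible region now rows[20,22) x cols[8,16) = 2x8
Op 6 cut(0, 1): punch at orig (20,9); cuts so far [(20, 9)]; region rows[20,22) x cols[8,16) = 2x8
Op 7 cut(0, 3): punch at orig (20,11); cuts so far [(20, 9), (20, 11)]; region rows[20,22) x cols[8,16) = 2x8
Unfold 1 (reflect across v@8): 4 holes -> [(20, 4), (20, 6), (20, 9), (20, 11)]
Unfold 2 (reflect across h@22): 8 holes -> [(20, 4), (20, 6), (20, 9), (20, 11), (23, 4), (23, 6), (23, 9), (23, 11)]
Unfold 3 (reflect across h@20): 16 holes -> [(16, 4), (16, 6), (16, 9), (16, 11), (19, 4), (19, 6), (19, 9), (19, 11), (20, 4), (20, 6), (20, 9), (20, 11), (23, 4), (23, 6), (23, 9), (23, 11)]
Unfold 4 (reflect across h@24): 32 holes -> [(16, 4), (16, 6), (16, 9), (16, 11), (19, 4), (19, 6), (19, 9), (19, 11), (20, 4), (20, 6), (20, 9), (20, 11), (23, 4), (23, 6), (23, 9), (23, 11), (24, 4), (24, 6), (24, 9), (24, 11), (27, 4), (27, 6), (27, 9), (27, 11), (28, 4), (28, 6), (28, 9), (28, 11), (31, 4), (31, 6), (31, 9), (31, 11)]
Unfold 5 (reflect across h@16): 64 holes -> [(0, 4), (0, 6), (0, 9), (0, 11), (3, 4), (3, 6), (3, 9), (3, 11), (4, 4), (4, 6), (4, 9), (4, 11), (7, 4), (7, 6), (7, 9), (7, 11), (8, 4), (8, 6), (8, 9), (8, 11), (11, 4), (11, 6), (11, 9), (11, 11), (12, 4), (12, 6), (12, 9), (12, 11), (15, 4), (15, 6), (15, 9), (15, 11), (16, 4), (16, 6), (16, 9), (16, 11), (19, 4), (19, 6), (19, 9), (19, 11), (20, 4), (20, 6), (20, 9), (20, 11), (23, 4), (23, 6), (23, 9), (23, 11), (24, 4), (24, 6), (24, 9), (24, 11), (27, 4), (27, 6), (27, 9), (27, 11), (28, 4), (28, 6), (28, 9), (28, 11), (31, 4), (31, 6), (31, 9), (31, 11)]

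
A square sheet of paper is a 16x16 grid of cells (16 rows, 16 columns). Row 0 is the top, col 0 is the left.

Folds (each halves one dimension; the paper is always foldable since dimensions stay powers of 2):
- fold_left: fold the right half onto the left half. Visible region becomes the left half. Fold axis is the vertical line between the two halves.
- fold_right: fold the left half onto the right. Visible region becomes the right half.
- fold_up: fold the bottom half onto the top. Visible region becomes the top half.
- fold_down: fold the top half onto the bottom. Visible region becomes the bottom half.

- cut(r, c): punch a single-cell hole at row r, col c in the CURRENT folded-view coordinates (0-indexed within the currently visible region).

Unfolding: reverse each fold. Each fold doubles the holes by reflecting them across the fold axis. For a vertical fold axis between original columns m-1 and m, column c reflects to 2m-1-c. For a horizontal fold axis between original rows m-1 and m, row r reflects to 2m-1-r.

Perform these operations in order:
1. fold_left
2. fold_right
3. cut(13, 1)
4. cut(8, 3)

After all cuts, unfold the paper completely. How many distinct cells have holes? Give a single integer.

Op 1 fold_left: fold axis v@8; visible region now rows[0,16) x cols[0,8) = 16x8
Op 2 fold_right: fold axis v@4; visible region now rows[0,16) x cols[4,8) = 16x4
Op 3 cut(13, 1): punch at orig (13,5); cuts so far [(13, 5)]; region rows[0,16) x cols[4,8) = 16x4
Op 4 cut(8, 3): punch at orig (8,7); cuts so far [(8, 7), (13, 5)]; region rows[0,16) x cols[4,8) = 16x4
Unfold 1 (reflect across v@4): 4 holes -> [(8, 0), (8, 7), (13, 2), (13, 5)]
Unfold 2 (reflect across v@8): 8 holes -> [(8, 0), (8, 7), (8, 8), (8, 15), (13, 2), (13, 5), (13, 10), (13, 13)]

Answer: 8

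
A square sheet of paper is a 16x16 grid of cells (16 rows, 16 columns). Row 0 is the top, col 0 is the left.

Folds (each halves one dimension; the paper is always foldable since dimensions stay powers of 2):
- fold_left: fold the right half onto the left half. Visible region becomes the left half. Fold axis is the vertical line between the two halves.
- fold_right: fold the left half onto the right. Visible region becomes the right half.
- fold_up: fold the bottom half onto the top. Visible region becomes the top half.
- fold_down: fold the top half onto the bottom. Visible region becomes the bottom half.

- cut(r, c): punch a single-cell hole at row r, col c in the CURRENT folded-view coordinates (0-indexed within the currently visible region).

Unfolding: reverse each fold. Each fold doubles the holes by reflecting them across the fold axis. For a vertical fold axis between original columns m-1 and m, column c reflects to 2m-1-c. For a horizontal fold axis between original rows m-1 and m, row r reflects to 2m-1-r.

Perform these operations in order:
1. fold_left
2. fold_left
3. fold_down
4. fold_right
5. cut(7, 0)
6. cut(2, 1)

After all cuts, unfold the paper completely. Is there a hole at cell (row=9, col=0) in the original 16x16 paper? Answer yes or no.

Answer: no

Derivation:
Op 1 fold_left: fold axis v@8; visible region now rows[0,16) x cols[0,8) = 16x8
Op 2 fold_left: fold axis v@4; visible region now rows[0,16) x cols[0,4) = 16x4
Op 3 fold_down: fold axis h@8; visible region now rows[8,16) x cols[0,4) = 8x4
Op 4 fold_right: fold axis v@2; visible region now rows[8,16) x cols[2,4) = 8x2
Op 5 cut(7, 0): punch at orig (15,2); cuts so far [(15, 2)]; region rows[8,16) x cols[2,4) = 8x2
Op 6 cut(2, 1): punch at orig (10,3); cuts so far [(10, 3), (15, 2)]; region rows[8,16) x cols[2,4) = 8x2
Unfold 1 (reflect across v@2): 4 holes -> [(10, 0), (10, 3), (15, 1), (15, 2)]
Unfold 2 (reflect across h@8): 8 holes -> [(0, 1), (0, 2), (5, 0), (5, 3), (10, 0), (10, 3), (15, 1), (15, 2)]
Unfold 3 (reflect across v@4): 16 holes -> [(0, 1), (0, 2), (0, 5), (0, 6), (5, 0), (5, 3), (5, 4), (5, 7), (10, 0), (10, 3), (10, 4), (10, 7), (15, 1), (15, 2), (15, 5), (15, 6)]
Unfold 4 (reflect across v@8): 32 holes -> [(0, 1), (0, 2), (0, 5), (0, 6), (0, 9), (0, 10), (0, 13), (0, 14), (5, 0), (5, 3), (5, 4), (5, 7), (5, 8), (5, 11), (5, 12), (5, 15), (10, 0), (10, 3), (10, 4), (10, 7), (10, 8), (10, 11), (10, 12), (10, 15), (15, 1), (15, 2), (15, 5), (15, 6), (15, 9), (15, 10), (15, 13), (15, 14)]
Holes: [(0, 1), (0, 2), (0, 5), (0, 6), (0, 9), (0, 10), (0, 13), (0, 14), (5, 0), (5, 3), (5, 4), (5, 7), (5, 8), (5, 11), (5, 12), (5, 15), (10, 0), (10, 3), (10, 4), (10, 7), (10, 8), (10, 11), (10, 12), (10, 15), (15, 1), (15, 2), (15, 5), (15, 6), (15, 9), (15, 10), (15, 13), (15, 14)]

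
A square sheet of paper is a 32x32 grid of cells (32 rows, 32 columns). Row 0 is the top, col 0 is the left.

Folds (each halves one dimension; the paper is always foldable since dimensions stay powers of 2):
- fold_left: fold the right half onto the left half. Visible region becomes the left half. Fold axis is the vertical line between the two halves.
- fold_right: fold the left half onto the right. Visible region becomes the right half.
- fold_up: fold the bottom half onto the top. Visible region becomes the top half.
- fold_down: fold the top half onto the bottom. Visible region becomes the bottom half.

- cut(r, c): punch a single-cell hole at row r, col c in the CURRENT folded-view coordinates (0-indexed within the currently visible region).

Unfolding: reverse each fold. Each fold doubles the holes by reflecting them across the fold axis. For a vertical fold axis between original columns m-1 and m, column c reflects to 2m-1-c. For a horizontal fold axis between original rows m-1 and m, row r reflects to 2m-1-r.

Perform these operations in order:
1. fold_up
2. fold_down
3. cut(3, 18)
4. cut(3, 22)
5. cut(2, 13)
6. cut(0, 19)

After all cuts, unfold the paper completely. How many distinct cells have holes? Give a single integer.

Answer: 16

Derivation:
Op 1 fold_up: fold axis h@16; visible region now rows[0,16) x cols[0,32) = 16x32
Op 2 fold_down: fold axis h@8; visible region now rows[8,16) x cols[0,32) = 8x32
Op 3 cut(3, 18): punch at orig (11,18); cuts so far [(11, 18)]; region rows[8,16) x cols[0,32) = 8x32
Op 4 cut(3, 22): punch at orig (11,22); cuts so far [(11, 18), (11, 22)]; region rows[8,16) x cols[0,32) = 8x32
Op 5 cut(2, 13): punch at orig (10,13); cuts so far [(10, 13), (11, 18), (11, 22)]; region rows[8,16) x cols[0,32) = 8x32
Op 6 cut(0, 19): punch at orig (8,19); cuts so far [(8, 19), (10, 13), (11, 18), (11, 22)]; region rows[8,16) x cols[0,32) = 8x32
Unfold 1 (reflect across h@8): 8 holes -> [(4, 18), (4, 22), (5, 13), (7, 19), (8, 19), (10, 13), (11, 18), (11, 22)]
Unfold 2 (reflect across h@16): 16 holes -> [(4, 18), (4, 22), (5, 13), (7, 19), (8, 19), (10, 13), (11, 18), (11, 22), (20, 18), (20, 22), (21, 13), (23, 19), (24, 19), (26, 13), (27, 18), (27, 22)]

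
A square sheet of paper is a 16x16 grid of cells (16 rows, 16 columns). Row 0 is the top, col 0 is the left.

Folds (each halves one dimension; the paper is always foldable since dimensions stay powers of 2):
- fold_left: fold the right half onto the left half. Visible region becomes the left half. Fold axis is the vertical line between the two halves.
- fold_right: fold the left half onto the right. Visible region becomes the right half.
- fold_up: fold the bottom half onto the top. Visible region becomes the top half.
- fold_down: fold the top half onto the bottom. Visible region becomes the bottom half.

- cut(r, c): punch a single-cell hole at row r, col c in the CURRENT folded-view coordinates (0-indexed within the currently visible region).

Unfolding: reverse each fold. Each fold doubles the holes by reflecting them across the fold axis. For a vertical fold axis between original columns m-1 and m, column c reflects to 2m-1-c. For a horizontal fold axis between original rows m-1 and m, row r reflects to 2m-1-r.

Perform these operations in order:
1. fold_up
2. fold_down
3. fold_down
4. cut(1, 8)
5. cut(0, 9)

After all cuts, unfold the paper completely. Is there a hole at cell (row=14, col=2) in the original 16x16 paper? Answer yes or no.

Op 1 fold_up: fold axis h@8; visible region now rows[0,8) x cols[0,16) = 8x16
Op 2 fold_down: fold axis h@4; visible region now rows[4,8) x cols[0,16) = 4x16
Op 3 fold_down: fold axis h@6; visible region now rows[6,8) x cols[0,16) = 2x16
Op 4 cut(1, 8): punch at orig (7,8); cuts so far [(7, 8)]; region rows[6,8) x cols[0,16) = 2x16
Op 5 cut(0, 9): punch at orig (6,9); cuts so far [(6, 9), (7, 8)]; region rows[6,8) x cols[0,16) = 2x16
Unfold 1 (reflect across h@6): 4 holes -> [(4, 8), (5, 9), (6, 9), (7, 8)]
Unfold 2 (reflect across h@4): 8 holes -> [(0, 8), (1, 9), (2, 9), (3, 8), (4, 8), (5, 9), (6, 9), (7, 8)]
Unfold 3 (reflect across h@8): 16 holes -> [(0, 8), (1, 9), (2, 9), (3, 8), (4, 8), (5, 9), (6, 9), (7, 8), (8, 8), (9, 9), (10, 9), (11, 8), (12, 8), (13, 9), (14, 9), (15, 8)]
Holes: [(0, 8), (1, 9), (2, 9), (3, 8), (4, 8), (5, 9), (6, 9), (7, 8), (8, 8), (9, 9), (10, 9), (11, 8), (12, 8), (13, 9), (14, 9), (15, 8)]

Answer: no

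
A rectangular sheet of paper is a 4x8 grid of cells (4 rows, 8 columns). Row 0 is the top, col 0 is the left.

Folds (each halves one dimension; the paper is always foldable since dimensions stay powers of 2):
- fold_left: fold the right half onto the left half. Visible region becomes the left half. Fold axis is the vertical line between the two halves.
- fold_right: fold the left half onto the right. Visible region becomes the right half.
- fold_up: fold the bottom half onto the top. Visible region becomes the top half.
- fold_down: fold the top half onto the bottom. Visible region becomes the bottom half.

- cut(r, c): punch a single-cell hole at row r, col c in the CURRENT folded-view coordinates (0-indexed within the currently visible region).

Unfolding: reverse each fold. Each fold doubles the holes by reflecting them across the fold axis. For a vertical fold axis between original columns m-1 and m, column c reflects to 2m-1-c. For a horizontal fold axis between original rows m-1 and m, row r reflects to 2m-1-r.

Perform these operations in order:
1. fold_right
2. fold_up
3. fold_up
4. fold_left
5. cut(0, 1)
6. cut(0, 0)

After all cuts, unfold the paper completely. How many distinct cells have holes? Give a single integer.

Answer: 32

Derivation:
Op 1 fold_right: fold axis v@4; visible region now rows[0,4) x cols[4,8) = 4x4
Op 2 fold_up: fold axis h@2; visible region now rows[0,2) x cols[4,8) = 2x4
Op 3 fold_up: fold axis h@1; visible region now rows[0,1) x cols[4,8) = 1x4
Op 4 fold_left: fold axis v@6; visible region now rows[0,1) x cols[4,6) = 1x2
Op 5 cut(0, 1): punch at orig (0,5); cuts so far [(0, 5)]; region rows[0,1) x cols[4,6) = 1x2
Op 6 cut(0, 0): punch at orig (0,4); cuts so far [(0, 4), (0, 5)]; region rows[0,1) x cols[4,6) = 1x2
Unfold 1 (reflect across v@6): 4 holes -> [(0, 4), (0, 5), (0, 6), (0, 7)]
Unfold 2 (reflect across h@1): 8 holes -> [(0, 4), (0, 5), (0, 6), (0, 7), (1, 4), (1, 5), (1, 6), (1, 7)]
Unfold 3 (reflect across h@2): 16 holes -> [(0, 4), (0, 5), (0, 6), (0, 7), (1, 4), (1, 5), (1, 6), (1, 7), (2, 4), (2, 5), (2, 6), (2, 7), (3, 4), (3, 5), (3, 6), (3, 7)]
Unfold 4 (reflect across v@4): 32 holes -> [(0, 0), (0, 1), (0, 2), (0, 3), (0, 4), (0, 5), (0, 6), (0, 7), (1, 0), (1, 1), (1, 2), (1, 3), (1, 4), (1, 5), (1, 6), (1, 7), (2, 0), (2, 1), (2, 2), (2, 3), (2, 4), (2, 5), (2, 6), (2, 7), (3, 0), (3, 1), (3, 2), (3, 3), (3, 4), (3, 5), (3, 6), (3, 7)]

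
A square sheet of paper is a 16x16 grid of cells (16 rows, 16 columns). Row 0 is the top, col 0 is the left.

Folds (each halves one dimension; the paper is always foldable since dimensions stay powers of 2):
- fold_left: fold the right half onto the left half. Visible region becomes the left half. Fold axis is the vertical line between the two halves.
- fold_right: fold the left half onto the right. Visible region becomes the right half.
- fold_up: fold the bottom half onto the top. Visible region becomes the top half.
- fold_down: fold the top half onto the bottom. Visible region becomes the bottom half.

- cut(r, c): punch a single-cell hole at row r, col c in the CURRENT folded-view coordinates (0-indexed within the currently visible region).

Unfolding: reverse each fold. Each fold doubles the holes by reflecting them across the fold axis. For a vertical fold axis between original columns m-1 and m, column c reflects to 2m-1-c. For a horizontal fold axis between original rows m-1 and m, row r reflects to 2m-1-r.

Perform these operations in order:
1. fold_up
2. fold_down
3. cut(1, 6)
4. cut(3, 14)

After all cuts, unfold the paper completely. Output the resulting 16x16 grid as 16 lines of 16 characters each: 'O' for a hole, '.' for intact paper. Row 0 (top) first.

Op 1 fold_up: fold axis h@8; visible region now rows[0,8) x cols[0,16) = 8x16
Op 2 fold_down: fold axis h@4; visible region now rows[4,8) x cols[0,16) = 4x16
Op 3 cut(1, 6): punch at orig (5,6); cuts so far [(5, 6)]; region rows[4,8) x cols[0,16) = 4x16
Op 4 cut(3, 14): punch at orig (7,14); cuts so far [(5, 6), (7, 14)]; region rows[4,8) x cols[0,16) = 4x16
Unfold 1 (reflect across h@4): 4 holes -> [(0, 14), (2, 6), (5, 6), (7, 14)]
Unfold 2 (reflect across h@8): 8 holes -> [(0, 14), (2, 6), (5, 6), (7, 14), (8, 14), (10, 6), (13, 6), (15, 14)]

Answer: ..............O.
................
......O.........
................
................
......O.........
................
..............O.
..............O.
................
......O.........
................
................
......O.........
................
..............O.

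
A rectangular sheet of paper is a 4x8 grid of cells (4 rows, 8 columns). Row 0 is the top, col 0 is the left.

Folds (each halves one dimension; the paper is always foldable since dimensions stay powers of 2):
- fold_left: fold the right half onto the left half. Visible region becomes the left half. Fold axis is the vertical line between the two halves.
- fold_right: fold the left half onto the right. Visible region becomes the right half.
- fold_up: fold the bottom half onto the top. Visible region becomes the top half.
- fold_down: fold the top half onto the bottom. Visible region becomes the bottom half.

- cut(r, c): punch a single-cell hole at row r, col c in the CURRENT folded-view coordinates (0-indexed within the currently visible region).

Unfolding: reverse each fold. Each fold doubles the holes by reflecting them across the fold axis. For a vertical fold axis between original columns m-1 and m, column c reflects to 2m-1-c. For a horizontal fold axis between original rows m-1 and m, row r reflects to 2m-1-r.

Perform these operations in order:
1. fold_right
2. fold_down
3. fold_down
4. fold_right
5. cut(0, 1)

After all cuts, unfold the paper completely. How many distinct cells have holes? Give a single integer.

Answer: 16

Derivation:
Op 1 fold_right: fold axis v@4; visible region now rows[0,4) x cols[4,8) = 4x4
Op 2 fold_down: fold axis h@2; visible region now rows[2,4) x cols[4,8) = 2x4
Op 3 fold_down: fold axis h@3; visible region now rows[3,4) x cols[4,8) = 1x4
Op 4 fold_right: fold axis v@6; visible region now rows[3,4) x cols[6,8) = 1x2
Op 5 cut(0, 1): punch at orig (3,7); cuts so far [(3, 7)]; region rows[3,4) x cols[6,8) = 1x2
Unfold 1 (reflect across v@6): 2 holes -> [(3, 4), (3, 7)]
Unfold 2 (reflect across h@3): 4 holes -> [(2, 4), (2, 7), (3, 4), (3, 7)]
Unfold 3 (reflect across h@2): 8 holes -> [(0, 4), (0, 7), (1, 4), (1, 7), (2, 4), (2, 7), (3, 4), (3, 7)]
Unfold 4 (reflect across v@4): 16 holes -> [(0, 0), (0, 3), (0, 4), (0, 7), (1, 0), (1, 3), (1, 4), (1, 7), (2, 0), (2, 3), (2, 4), (2, 7), (3, 0), (3, 3), (3, 4), (3, 7)]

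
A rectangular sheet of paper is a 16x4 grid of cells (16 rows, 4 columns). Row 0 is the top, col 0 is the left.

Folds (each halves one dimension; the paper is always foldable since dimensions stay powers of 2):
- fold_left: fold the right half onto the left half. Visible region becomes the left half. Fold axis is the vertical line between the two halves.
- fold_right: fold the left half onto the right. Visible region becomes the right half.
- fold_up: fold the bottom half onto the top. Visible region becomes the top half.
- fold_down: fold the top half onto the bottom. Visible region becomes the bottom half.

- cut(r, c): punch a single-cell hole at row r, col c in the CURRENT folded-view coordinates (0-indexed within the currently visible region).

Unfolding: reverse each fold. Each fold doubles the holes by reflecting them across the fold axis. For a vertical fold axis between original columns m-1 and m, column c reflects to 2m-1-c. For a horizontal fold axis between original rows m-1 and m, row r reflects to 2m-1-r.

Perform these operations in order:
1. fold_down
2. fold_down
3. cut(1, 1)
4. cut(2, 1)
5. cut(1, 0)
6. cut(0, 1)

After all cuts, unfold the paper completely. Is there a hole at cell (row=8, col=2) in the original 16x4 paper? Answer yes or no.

Answer: no

Derivation:
Op 1 fold_down: fold axis h@8; visible region now rows[8,16) x cols[0,4) = 8x4
Op 2 fold_down: fold axis h@12; visible region now rows[12,16) x cols[0,4) = 4x4
Op 3 cut(1, 1): punch at orig (13,1); cuts so far [(13, 1)]; region rows[12,16) x cols[0,4) = 4x4
Op 4 cut(2, 1): punch at orig (14,1); cuts so far [(13, 1), (14, 1)]; region rows[12,16) x cols[0,4) = 4x4
Op 5 cut(1, 0): punch at orig (13,0); cuts so far [(13, 0), (13, 1), (14, 1)]; region rows[12,16) x cols[0,4) = 4x4
Op 6 cut(0, 1): punch at orig (12,1); cuts so far [(12, 1), (13, 0), (13, 1), (14, 1)]; region rows[12,16) x cols[0,4) = 4x4
Unfold 1 (reflect across h@12): 8 holes -> [(9, 1), (10, 0), (10, 1), (11, 1), (12, 1), (13, 0), (13, 1), (14, 1)]
Unfold 2 (reflect across h@8): 16 holes -> [(1, 1), (2, 0), (2, 1), (3, 1), (4, 1), (5, 0), (5, 1), (6, 1), (9, 1), (10, 0), (10, 1), (11, 1), (12, 1), (13, 0), (13, 1), (14, 1)]
Holes: [(1, 1), (2, 0), (2, 1), (3, 1), (4, 1), (5, 0), (5, 1), (6, 1), (9, 1), (10, 0), (10, 1), (11, 1), (12, 1), (13, 0), (13, 1), (14, 1)]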